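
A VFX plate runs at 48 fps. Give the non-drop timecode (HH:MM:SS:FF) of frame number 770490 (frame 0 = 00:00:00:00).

04:27:31:42

770490 ÷ 48 = 16051 full seconds, remainder 42 frames.
16051 s = 4 h 27 min 31 s.
Timecode: 04:27:31:42.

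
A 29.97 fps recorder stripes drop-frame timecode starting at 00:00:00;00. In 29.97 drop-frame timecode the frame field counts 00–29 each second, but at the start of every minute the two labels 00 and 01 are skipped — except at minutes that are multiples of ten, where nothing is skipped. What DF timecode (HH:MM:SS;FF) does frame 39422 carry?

00:21:55;10

Each 10-minute DF block holds 10 × 60 × 30 − 9 × 2 = 17982 frames. 39422 ÷ 17982 → 2 full blocks, remainder 3458.
Within the partial block the first minute is 1800 frames and each further minute 1798, so 1 further minute boundary passed. Total skipped labels = 18 × 2 + 2 × 1 = 38.
Non-drop label index = 39422 + 38 = 39460; at 30 labels/s that is 00:21:55:10, i.e. DF 00:21:55;10.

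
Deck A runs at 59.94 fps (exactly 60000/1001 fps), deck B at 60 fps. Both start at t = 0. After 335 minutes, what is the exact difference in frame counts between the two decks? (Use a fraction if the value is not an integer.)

335 min = 20100 s.
A emits 60000/1001 × 20100 = 1206000000/1001 frames; B emits 60 × 20100 = 1206000.
Difference = 1206000/1001 frames (≈ 1204.7952); B is ahead of A.

1206000/1001 frames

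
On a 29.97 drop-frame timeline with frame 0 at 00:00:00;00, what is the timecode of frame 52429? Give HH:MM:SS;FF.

Each 10-minute DF block holds 10 × 60 × 30 − 9 × 2 = 17982 frames. 52429 ÷ 17982 → 2 full blocks, remainder 16465.
Within the partial block the first minute is 1800 frames and each further minute 1798, so 9 further minute boundaries passed. Total skipped labels = 18 × 2 + 2 × 9 = 54.
Non-drop label index = 52429 + 54 = 52483; at 30 labels/s that is 00:29:09:13, i.e. DF 00:29:09;13.

00:29:09;13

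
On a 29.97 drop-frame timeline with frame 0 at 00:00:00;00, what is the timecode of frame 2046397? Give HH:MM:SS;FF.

Each 10-minute DF block holds 10 × 60 × 30 − 9 × 2 = 17982 frames. 2046397 ÷ 17982 → 113 full blocks, remainder 14431.
Within the partial block the first minute is 1800 frames and each further minute 1798, so 8 further minute boundaries passed. Total skipped labels = 18 × 113 + 2 × 8 = 2050.
Non-drop label index = 2046397 + 2050 = 2048447; at 30 labels/s that is 18:58:01:17, i.e. DF 18:58:01;17.

18:58:01;17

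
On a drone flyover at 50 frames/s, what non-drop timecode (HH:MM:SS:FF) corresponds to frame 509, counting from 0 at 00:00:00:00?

00:00:10:09

509 ÷ 50 = 10 full seconds, remainder 9 frames.
10 s = 0 h 0 min 10 s.
Timecode: 00:00:10:09.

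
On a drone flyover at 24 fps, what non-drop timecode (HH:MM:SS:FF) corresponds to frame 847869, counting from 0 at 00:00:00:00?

847869 ÷ 24 = 35327 full seconds, remainder 21 frames.
35327 s = 9 h 48 min 47 s.
Timecode: 09:48:47:21.

09:48:47:21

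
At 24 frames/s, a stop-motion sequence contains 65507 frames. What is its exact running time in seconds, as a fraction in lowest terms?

Running time = 65507 ÷ (24) = 65507 × 1/24 = 65507/24 s.

65507/24 seconds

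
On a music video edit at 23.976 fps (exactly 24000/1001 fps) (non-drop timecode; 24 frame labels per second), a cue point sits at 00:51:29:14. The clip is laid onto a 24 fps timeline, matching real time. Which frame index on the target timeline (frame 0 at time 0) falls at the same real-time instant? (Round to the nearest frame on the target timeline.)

Source frame index: (0×3600 + 51×60 + 29) × 24 + 14 = 74150.
Real time: 74150 / (24000/1001) = 1484483/480 s.
Target frame: (1484483/480) × (24) = 1484483/20 ≈ 74224.150 → 74224.

frame 74224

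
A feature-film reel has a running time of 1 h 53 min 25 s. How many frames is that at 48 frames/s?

1 h 53 min 25 s = 6805 s.
Frames = 6805 × 48 = 326640.

326640 frames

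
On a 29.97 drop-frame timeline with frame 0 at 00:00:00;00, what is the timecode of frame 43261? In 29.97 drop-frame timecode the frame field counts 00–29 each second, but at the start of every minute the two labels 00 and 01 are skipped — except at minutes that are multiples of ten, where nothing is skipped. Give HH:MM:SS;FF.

00:24:03;15

Ten DF minutes hold 17982 frames, so frame 43261 lies in block 2 (frames 35964–53945) with 7297 frames into that block.
The block's first minute is 1800 frames and the rest 1798 each; 7297 frames reaches minute 4, so 2 × 18 + 4 × 2 = 44 labels have been skipped so far.
Adding those back, label number 43261 + 44 = 43305 at 30 labels/s is 1443 s + 15 f = 0 h 24 min 3 s frame 15, i.e. 00:24:03;15.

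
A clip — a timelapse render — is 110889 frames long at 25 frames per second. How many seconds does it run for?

4435.56 seconds

Running time = 110889 / (25) = 4435.56 s.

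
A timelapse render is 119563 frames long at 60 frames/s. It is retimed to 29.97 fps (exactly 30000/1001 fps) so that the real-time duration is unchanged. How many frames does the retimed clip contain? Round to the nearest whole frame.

Frames at target rate = 119563 × (30000/1001) / (60) = 59781500/1001 ≈ 59721.778.
Nearest whole frame: 59722.

59722 frames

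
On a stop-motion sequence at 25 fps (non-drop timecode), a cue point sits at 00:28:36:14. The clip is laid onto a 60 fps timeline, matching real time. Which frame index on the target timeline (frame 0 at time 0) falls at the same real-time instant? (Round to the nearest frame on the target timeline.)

frame 102994

Source frame index: (0×3600 + 28×60 + 36) × 25 + 14 = 42914.
Real time: 42914 / (25) = 42914/25 s.
Target frame: (42914/25) × (60) = 514968/5 ≈ 102993.600 → 102994.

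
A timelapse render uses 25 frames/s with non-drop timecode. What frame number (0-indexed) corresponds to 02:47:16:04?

frame 250904

Total seconds to the label: (2 × 3600 + 47 × 60 + 16) = 10036.
Frame index = 10036 × 25 + 4 = 250904.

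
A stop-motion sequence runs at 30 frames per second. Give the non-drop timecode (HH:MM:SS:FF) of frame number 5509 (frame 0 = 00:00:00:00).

00:03:03:19

5509 ÷ 30 = 183 full seconds, remainder 19 frames.
183 s = 0 h 3 min 3 s.
Timecode: 00:03:03:19.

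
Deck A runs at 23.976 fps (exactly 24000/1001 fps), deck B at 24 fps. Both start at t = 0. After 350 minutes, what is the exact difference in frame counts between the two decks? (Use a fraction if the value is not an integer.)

72000/143 frames

350 min = 21000 s.
A emits 24000/1001 × 21000 = 72000000/143 frames; B emits 24 × 21000 = 504000.
Difference = 72000/143 frames (≈ 503.4965); B is ahead of A.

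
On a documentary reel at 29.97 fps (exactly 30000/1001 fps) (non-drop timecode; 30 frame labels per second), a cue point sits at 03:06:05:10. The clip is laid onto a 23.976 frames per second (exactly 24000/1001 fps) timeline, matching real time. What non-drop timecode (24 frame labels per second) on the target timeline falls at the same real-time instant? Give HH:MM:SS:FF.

Source frame index: (3×3600 + 6×60 + 5) × 30 + 10 = 334960.
Real time: 334960 / (30000/1001) = 4191187/375 s.
Target frame: (4191187/375) × (24000/1001) = 267968.
At 24 labels/s: frame 267968 → 03:06:05:08.

03:06:05:08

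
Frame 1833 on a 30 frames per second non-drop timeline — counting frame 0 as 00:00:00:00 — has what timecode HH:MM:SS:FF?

1833 ÷ 30 = 61 full seconds, remainder 3 frames.
61 s = 0 h 1 min 1 s.
Timecode: 00:01:01:03.

00:01:01:03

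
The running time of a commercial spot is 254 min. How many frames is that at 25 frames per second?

381000 frames

254 min = 15240 s.
Frames = 15240 × 25 = 381000.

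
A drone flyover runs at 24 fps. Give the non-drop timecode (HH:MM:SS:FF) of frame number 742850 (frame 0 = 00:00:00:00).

742850 ÷ 24 = 30952 full seconds, remainder 2 frames.
30952 s = 8 h 35 min 52 s.
Timecode: 08:35:52:02.

08:35:52:02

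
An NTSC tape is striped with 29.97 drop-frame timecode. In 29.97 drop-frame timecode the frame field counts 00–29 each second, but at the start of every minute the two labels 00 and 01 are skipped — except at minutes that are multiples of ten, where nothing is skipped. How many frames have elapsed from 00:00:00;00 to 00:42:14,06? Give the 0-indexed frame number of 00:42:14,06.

Complete 10-minute blocks: 4, each 17982 frames → 71928.
Remaining 2 whole minutes in the current block: 1800 + 1 × 1798 = 3598 frames.
Within the current minute: 14 × 30 + 6 − 2 = 424 (labels ;00/;01 skipped at this minute). Total = 71928 + 3598 + 424 = 75950.

75950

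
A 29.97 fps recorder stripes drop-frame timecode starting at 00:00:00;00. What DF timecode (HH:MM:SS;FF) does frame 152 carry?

00:00:05;02

Each 10-minute DF block holds 10 × 60 × 30 − 9 × 2 = 17982 frames. 152 ÷ 17982 → 0 full blocks, remainder 152.
Within the partial block the first minute is 1800 frames and each further minute 1798, so 0 further minute boundaries passed. Total skipped labels = 18 × 0 + 2 × 0 = 0.
Non-drop label index = 152 + 0 = 152; at 30 labels/s that is 00:00:05:02, i.e. DF 00:00:05;02.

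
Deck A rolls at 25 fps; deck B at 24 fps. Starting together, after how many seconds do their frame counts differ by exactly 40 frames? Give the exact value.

40 seconds

The gap grows by |24 − 25| = 1 frame per second.
Time for a 40-frame gap: 40 ÷ (1) = 40 s.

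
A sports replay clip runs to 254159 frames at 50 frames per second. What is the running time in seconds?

Running time = 254159 / (50) = 5083.18 s.

5083.18 seconds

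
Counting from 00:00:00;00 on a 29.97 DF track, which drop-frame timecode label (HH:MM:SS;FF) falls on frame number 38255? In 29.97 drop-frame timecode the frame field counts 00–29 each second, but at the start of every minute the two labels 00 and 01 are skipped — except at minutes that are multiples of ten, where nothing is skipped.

Ten DF minutes hold 17982 frames, so frame 38255 lies in block 2 (frames 35964–53945) with 2291 frames into that block.
The block's first minute is 1800 frames and the rest 1798 each; 2291 frames reaches minute 1, so 2 × 18 + 1 × 2 = 38 labels have been skipped so far.
Adding those back, label number 38255 + 38 = 38293 at 30 labels/s is 1276 s + 13 f = 0 h 21 min 16 s frame 13, i.e. 00:21:16;13.

00:21:16;13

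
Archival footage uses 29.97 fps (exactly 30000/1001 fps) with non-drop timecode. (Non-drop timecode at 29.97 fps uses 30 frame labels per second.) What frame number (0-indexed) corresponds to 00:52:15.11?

Total seconds to the label: (0 × 3600 + 52 × 60 + 15) = 3135.
Frame index = 3135 × 30 + 11 = 94061.

94061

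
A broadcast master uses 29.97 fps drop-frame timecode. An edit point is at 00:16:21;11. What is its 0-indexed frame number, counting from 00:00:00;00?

29411

Complete 10-minute blocks: 1, each 17982 frames → 17982.
Remaining 6 whole minutes in the current block: 1800 + 5 × 1798 = 10790 frames.
Within the current minute: 21 × 30 + 11 − 2 = 639 (labels ;00/;01 skipped at this minute). Total = 17982 + 10790 + 639 = 29411.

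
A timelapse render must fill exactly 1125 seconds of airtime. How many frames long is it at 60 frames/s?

67500 frames

Frames = 1125 × 60 = 67500.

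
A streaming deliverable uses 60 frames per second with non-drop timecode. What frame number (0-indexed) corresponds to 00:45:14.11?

162851

Total seconds to the label: (0 × 3600 + 45 × 60 + 14) = 2714.
Frame index = 2714 × 60 + 11 = 162851.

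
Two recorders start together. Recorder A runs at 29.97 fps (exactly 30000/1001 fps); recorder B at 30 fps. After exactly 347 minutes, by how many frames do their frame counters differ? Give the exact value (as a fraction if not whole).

624600/1001 frames

347 min = 20820 s.
A emits 30000/1001 × 20820 = 624600000/1001 frames; B emits 30 × 20820 = 624600.
Difference = 624600/1001 frames (≈ 623.9760); B is ahead of A.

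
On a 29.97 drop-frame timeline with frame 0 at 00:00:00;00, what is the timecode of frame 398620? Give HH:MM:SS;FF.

03:41:40;18

Ten DF minutes hold 17982 frames, so frame 398620 lies in block 22 (frames 395604–413585) with 3016 frames into that block.
The block's first minute is 1800 frames and the rest 1798 each; 3016 frames reaches minute 1, so 22 × 18 + 1 × 2 = 398 labels have been skipped so far.
Adding those back, label number 398620 + 398 = 399018 at 30 labels/s is 13300 s + 18 f = 3 h 41 min 40 s frame 18, i.e. 03:41:40;18.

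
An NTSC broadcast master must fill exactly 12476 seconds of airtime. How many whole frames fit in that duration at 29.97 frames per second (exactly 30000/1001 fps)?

373906 frames

Frames = 12476 × 30000/1001 = 374280000/1001 ≈ 373906.0939.
Complete frames: 373906.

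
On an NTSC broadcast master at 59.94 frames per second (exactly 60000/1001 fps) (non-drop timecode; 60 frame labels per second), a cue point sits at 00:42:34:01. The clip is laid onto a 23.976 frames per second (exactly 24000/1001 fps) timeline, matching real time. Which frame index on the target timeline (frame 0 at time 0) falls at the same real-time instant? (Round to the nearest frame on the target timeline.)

Source frame index: (0×3600 + 42×60 + 34) × 60 + 1 = 153241.
Real time: 153241 / (60000/1001) = 153394241/60000 s.
Target frame: (153394241/60000) × (24000/1001) = 306482/5 ≈ 61296.400 → 61296.

frame 61296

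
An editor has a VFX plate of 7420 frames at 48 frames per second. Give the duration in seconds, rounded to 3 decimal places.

154.583 seconds

Running time = 7420 × 1/48 = 1855/12 s ≈ 154.583 s.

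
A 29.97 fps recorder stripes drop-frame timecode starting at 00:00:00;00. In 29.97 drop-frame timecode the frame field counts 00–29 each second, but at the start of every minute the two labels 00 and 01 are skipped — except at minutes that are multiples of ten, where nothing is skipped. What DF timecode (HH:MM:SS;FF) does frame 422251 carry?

Ten DF minutes hold 17982 frames, so frame 422251 lies in block 23 (frames 413586–431567) with 8665 frames into that block.
The block's first minute is 1800 frames and the rest 1798 each; 8665 frames reaches minute 4, so 23 × 18 + 4 × 2 = 422 labels have been skipped so far.
Adding those back, label number 422251 + 422 = 422673 at 30 labels/s is 14089 s + 3 f = 3 h 54 min 49 s frame 3, i.e. 03:54:49;03.

03:54:49;03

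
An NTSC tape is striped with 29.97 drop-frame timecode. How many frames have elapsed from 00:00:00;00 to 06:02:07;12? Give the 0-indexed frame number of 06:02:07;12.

Complete 10-minute blocks: 36, each 17982 frames → 647352.
Remaining 2 whole minutes in the current block: 1800 + 1 × 1798 = 3598 frames.
Within the current minute: 7 × 30 + 12 − 2 = 220 (labels ;00/;01 skipped at this minute). Total = 647352 + 3598 + 220 = 651170.

651170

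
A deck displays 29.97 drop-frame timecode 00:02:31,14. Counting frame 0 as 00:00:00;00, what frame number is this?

Complete 10-minute blocks: 0, each 17982 frames → 0.
Remaining 2 whole minutes in the current block: 1800 + 1 × 1798 = 3598 frames.
Within the current minute: 31 × 30 + 14 − 2 = 942 (labels ;00/;01 skipped at this minute). Total = 0 + 3598 + 942 = 4540.

4540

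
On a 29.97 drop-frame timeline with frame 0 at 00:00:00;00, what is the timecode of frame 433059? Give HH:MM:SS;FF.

Ten DF minutes hold 17982 frames, so frame 433059 lies in block 24 (frames 431568–449549) with 1491 frames into that block.
The block's first minute is 1800 frames and the rest 1798 each; 1491 frames reaches minute 0, so 24 × 18 + 0 × 2 = 432 labels have been skipped so far.
Adding those back, label number 433059 + 432 = 433491 at 30 labels/s is 14449 s + 21 f = 4 h 0 min 49 s frame 21, i.e. 04:00:49;21.

04:00:49;21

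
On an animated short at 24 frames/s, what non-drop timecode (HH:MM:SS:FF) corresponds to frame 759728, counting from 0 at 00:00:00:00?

08:47:35:08

759728 ÷ 24 = 31655 full seconds, remainder 8 frames.
31655 s = 8 h 47 min 35 s.
Timecode: 08:47:35:08.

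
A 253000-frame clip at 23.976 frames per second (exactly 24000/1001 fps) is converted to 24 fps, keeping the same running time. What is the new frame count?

Target frames = source frames × (target rate / source rate) = 253000 × (24)/(24000/1001) = 253000 × 1001/1000 = 253253.

253253 frames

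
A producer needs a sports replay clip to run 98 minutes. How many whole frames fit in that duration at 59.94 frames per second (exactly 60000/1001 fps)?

352447 frames

98 min = 5880 s.
Frames = 5880 × 60000/1001 = 50400000/143 ≈ 352447.5524.
Complete frames: 352447.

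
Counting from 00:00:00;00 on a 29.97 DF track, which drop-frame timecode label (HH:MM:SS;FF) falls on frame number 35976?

Each 10-minute DF block holds 10 × 60 × 30 − 9 × 2 = 17982 frames. 35976 ÷ 17982 → 2 full blocks, remainder 12.
Within the partial block the first minute is 1800 frames and each further minute 1798, so 0 further minute boundaries passed. Total skipped labels = 18 × 2 + 2 × 0 = 36.
Non-drop label index = 35976 + 36 = 36012; at 30 labels/s that is 00:20:00:12, i.e. DF 00:20:00;12.

00:20:00;12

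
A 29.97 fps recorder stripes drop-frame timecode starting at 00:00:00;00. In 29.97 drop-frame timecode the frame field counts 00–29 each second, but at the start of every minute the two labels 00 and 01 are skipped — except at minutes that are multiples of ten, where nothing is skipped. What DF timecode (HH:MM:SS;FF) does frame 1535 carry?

00:00:51;05

Each 10-minute DF block holds 10 × 60 × 30 − 9 × 2 = 17982 frames. 1535 ÷ 17982 → 0 full blocks, remainder 1535.
Within the partial block the first minute is 1800 frames and each further minute 1798, so 0 further minute boundaries passed. Total skipped labels = 18 × 0 + 2 × 0 = 0.
Non-drop label index = 1535 + 0 = 1535; at 30 labels/s that is 00:00:51:05, i.e. DF 00:00:51;05.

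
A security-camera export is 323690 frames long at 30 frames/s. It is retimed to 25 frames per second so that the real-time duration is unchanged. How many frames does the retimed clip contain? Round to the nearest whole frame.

269742 frames

Frames at target rate = 323690 × (25) / (30) = 809225/3 ≈ 269741.667.
Nearest whole frame: 269742.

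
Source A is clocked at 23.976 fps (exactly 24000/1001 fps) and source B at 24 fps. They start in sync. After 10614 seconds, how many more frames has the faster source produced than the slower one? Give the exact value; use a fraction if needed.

A emits 24000/1001 × 10614 = 254736000/1001 frames; B emits 24 × 10614 = 254736.
Difference = 254736/1001 frames (≈ 254.4815); B is ahead of A.

254736/1001 frames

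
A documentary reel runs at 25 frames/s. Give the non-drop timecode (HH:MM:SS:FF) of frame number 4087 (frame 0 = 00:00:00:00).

4087 ÷ 25 = 163 full seconds, remainder 12 frames.
163 s = 0 h 2 min 43 s.
Timecode: 00:02:43:12.

00:02:43:12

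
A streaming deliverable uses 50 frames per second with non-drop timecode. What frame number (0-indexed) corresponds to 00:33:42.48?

101148

Total seconds to the label: (0 × 3600 + 33 × 60 + 42) = 2022.
Frame index = 2022 × 50 + 48 = 101148.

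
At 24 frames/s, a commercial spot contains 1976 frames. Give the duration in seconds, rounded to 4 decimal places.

Running time = 1976 × 1/24 = 247/3 s ≈ 82.3333 s.

82.3333 seconds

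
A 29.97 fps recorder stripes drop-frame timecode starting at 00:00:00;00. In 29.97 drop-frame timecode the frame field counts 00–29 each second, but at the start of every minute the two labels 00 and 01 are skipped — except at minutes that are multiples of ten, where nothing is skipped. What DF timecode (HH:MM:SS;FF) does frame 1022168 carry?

Ten DF minutes hold 17982 frames, so frame 1022168 lies in block 56 (frames 1006992–1024973) with 15176 frames into that block.
The block's first minute is 1800 frames and the rest 1798 each; 15176 frames reaches minute 8, so 56 × 18 + 8 × 2 = 1024 labels have been skipped so far.
Adding those back, label number 1022168 + 1024 = 1023192 at 30 labels/s is 34106 s + 12 f = 9 h 28 min 26 s frame 12, i.e. 09:28:26;12.

09:28:26;12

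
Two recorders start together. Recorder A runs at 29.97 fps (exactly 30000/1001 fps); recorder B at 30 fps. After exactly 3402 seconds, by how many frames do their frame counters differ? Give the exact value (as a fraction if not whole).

14580/143 frames

A emits 30000/1001 × 3402 = 14580000/143 frames; B emits 30 × 3402 = 102060.
Difference = 14580/143 frames (≈ 101.9580); B is ahead of A.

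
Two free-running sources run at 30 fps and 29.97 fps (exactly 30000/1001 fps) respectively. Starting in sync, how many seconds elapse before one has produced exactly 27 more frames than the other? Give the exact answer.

900.9 seconds

The gap grows by |30000/1001 − 30| = 30/1001 frames per second.
Time for a 27-frame gap: 27 ÷ (30/1001) = 900.9 s.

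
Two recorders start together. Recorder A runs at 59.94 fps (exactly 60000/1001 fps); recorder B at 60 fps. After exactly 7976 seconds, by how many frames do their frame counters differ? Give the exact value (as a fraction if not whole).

A emits 60000/1001 × 7976 = 478560000/1001 frames; B emits 60 × 7976 = 478560.
Difference = 478560/1001 frames (≈ 478.0819); B is ahead of A.

478560/1001 frames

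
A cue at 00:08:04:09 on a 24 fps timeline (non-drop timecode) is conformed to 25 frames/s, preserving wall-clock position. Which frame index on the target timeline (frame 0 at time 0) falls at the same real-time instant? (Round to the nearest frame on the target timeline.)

frame 12109

Source frame index: (0×3600 + 8×60 + 4) × 24 + 9 = 11625.
Real time: 11625 / (24) = 3875/8 s.
Target frame: (3875/8) × (25) = 96875/8 ≈ 12109.375 → 12109.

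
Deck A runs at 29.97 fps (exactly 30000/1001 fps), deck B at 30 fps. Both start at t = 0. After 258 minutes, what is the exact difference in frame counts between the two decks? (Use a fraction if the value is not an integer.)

464400/1001 frames

258 min = 15480 s.
A emits 30000/1001 × 15480 = 464400000/1001 frames; B emits 30 × 15480 = 464400.
Difference = 464400/1001 frames (≈ 463.9361); B is ahead of A.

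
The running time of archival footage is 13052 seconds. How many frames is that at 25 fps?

Frames = 13052 × 25 = 326300.

326300 frames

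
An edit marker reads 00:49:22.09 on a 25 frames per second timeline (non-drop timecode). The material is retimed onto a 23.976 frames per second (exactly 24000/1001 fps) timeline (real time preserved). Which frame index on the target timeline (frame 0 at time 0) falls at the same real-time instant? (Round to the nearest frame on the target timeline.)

frame 71026

Source frame index: (0×3600 + 49×60 + 22) × 25 + 9 = 74059.
Real time: 74059 / (25) = 74059/25 s.
Target frame: (74059/25) × (24000/1001) = 71096640/1001 ≈ 71025.614 → 71026.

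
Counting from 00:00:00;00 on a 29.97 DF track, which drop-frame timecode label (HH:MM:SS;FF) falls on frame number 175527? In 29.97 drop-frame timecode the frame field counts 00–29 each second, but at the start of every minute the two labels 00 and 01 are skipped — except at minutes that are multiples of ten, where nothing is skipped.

01:37:36;23

Each 10-minute DF block holds 10 × 60 × 30 − 9 × 2 = 17982 frames. 175527 ÷ 17982 → 9 full blocks, remainder 13689.
Within the partial block the first minute is 1800 frames and each further minute 1798, so 7 further minute boundaries passed. Total skipped labels = 18 × 9 + 2 × 7 = 176.
Non-drop label index = 175527 + 176 = 175703; at 30 labels/s that is 01:37:36:23, i.e. DF 01:37:36;23.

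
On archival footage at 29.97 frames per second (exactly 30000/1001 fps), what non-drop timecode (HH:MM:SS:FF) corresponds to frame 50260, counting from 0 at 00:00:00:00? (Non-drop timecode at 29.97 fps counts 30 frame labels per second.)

50260 ÷ 30 = 1675 full seconds, remainder 10 frames.
1675 s = 0 h 27 min 55 s.
Timecode: 00:27:55:10.

00:27:55:10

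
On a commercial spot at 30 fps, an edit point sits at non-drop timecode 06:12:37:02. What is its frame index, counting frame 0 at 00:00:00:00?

Total seconds to the label: (6 × 3600 + 12 × 60 + 37) = 22357.
Frame index = 22357 × 30 + 2 = 670712.

frame 670712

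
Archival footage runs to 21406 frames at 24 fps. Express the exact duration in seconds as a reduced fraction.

Running time = 21406 ÷ (24) = 21406 × 1/24 = 10703/12 s.

10703/12 seconds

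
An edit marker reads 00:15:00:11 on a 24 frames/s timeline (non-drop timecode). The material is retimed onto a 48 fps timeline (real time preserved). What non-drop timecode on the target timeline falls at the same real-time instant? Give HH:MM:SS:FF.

00:15:00:22

Source frame index: (0×3600 + 15×60 + 0) × 24 + 11 = 21611.
Real time: 21611 / (24) = 21611/24 s.
Target frame: (21611/24) × (48) = 43222.
At 48 labels/s: frame 43222 → 00:15:00:22.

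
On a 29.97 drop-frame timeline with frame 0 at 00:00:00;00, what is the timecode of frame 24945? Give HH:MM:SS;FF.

Ten DF minutes hold 17982 frames, so frame 24945 lies in block 1 (frames 17982–35963) with 6963 frames into that block.
The block's first minute is 1800 frames and the rest 1798 each; 6963 frames reaches minute 3, so 1 × 18 + 3 × 2 = 24 labels have been skipped so far.
Adding those back, label number 24945 + 24 = 24969 at 30 labels/s is 832 s + 9 f = 0 h 13 min 52 s frame 9, i.e. 00:13:52;09.

00:13:52;09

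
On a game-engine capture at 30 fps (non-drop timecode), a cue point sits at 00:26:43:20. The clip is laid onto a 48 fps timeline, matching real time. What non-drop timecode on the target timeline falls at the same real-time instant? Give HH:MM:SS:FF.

00:26:43:32

Source frame index: (0×3600 + 26×60 + 43) × 30 + 20 = 48110.
Real time: 48110 / (30) = 4811/3 s.
Target frame: (4811/3) × (48) = 76976.
At 48 labels/s: frame 76976 → 00:26:43:32.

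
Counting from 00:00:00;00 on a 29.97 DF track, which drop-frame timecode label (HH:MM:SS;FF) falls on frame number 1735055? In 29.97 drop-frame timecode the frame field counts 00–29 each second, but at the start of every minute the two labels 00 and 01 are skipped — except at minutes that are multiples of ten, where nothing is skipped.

Each 10-minute DF block holds 10 × 60 × 30 − 9 × 2 = 17982 frames. 1735055 ÷ 17982 → 96 full blocks, remainder 8783.
Within the partial block the first minute is 1800 frames and each further minute 1798, so 4 further minute boundaries passed. Total skipped labels = 18 × 96 + 2 × 4 = 1736.
Non-drop label index = 1735055 + 1736 = 1736791; at 30 labels/s that is 16:04:53:01, i.e. DF 16:04:53;01.

16:04:53;01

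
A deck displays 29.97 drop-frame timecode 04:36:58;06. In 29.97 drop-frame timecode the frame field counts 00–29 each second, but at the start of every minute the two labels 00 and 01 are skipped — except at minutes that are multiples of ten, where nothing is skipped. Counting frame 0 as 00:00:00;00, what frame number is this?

As if non-drop at 30 labels/s: (4 × 3600 + 36 × 60 + 58) × 30 + 6 = 498546.
Minute boundaries passed: 276; those not divisible by 10: 276 − 27 = 249; dropped labels = 2 × 249 = 498.
Actual frame index = 498546 − 498 = 498048.

498048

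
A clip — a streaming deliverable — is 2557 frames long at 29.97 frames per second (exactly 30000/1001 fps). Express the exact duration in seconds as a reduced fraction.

2559557/30000 seconds

Running time = 2557 ÷ (30000/1001) = 2557 × 1001/30000 = 2559557/30000 s.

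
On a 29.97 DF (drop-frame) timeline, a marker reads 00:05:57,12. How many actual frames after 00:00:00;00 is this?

10712

As if non-drop at 30 labels/s: (0 × 3600 + 5 × 60 + 57) × 30 + 12 = 10722.
Minute boundaries passed: 5; those not divisible by 10: 5 − 0 = 5; dropped labels = 2 × 5 = 10.
Actual frame index = 10722 − 10 = 10712.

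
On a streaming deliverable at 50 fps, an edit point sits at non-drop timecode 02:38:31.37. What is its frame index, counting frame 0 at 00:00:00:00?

Total seconds to the label: (2 × 3600 + 38 × 60 + 31) = 9511.
Frame index = 9511 × 50 + 37 = 475587.

475587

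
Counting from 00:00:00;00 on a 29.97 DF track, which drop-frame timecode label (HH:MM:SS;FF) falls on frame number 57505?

00:31:58;21

Each 10-minute DF block holds 10 × 60 × 30 − 9 × 2 = 17982 frames. 57505 ÷ 17982 → 3 full blocks, remainder 3559.
Within the partial block the first minute is 1800 frames and each further minute 1798, so 1 further minute boundary passed. Total skipped labels = 18 × 3 + 2 × 1 = 56.
Non-drop label index = 57505 + 56 = 57561; at 30 labels/s that is 00:31:58:21, i.e. DF 00:31:58;21.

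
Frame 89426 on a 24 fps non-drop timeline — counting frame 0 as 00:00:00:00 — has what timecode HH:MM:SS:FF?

01:02:06:02

89426 ÷ 24 = 3726 full seconds, remainder 2 frames.
3726 s = 1 h 2 min 6 s.
Timecode: 01:02:06:02.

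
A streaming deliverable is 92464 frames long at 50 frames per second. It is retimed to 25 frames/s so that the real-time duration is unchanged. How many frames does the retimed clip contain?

Target frames = source frames × (target rate / source rate) = 92464 × (25)/(50) = 92464 × 1/2 = 46232.

46232 frames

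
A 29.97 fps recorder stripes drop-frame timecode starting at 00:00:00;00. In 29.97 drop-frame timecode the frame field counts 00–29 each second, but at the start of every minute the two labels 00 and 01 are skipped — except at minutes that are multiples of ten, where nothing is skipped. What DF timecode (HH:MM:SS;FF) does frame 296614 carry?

Ten DF minutes hold 17982 frames, so frame 296614 lies in block 16 (frames 287712–305693) with 8902 frames into that block.
The block's first minute is 1800 frames and the rest 1798 each; 8902 frames reaches minute 4, so 16 × 18 + 4 × 2 = 296 labels have been skipped so far.
Adding those back, label number 296614 + 296 = 296910 at 30 labels/s is 9897 s + 0 f = 2 h 44 min 57 s frame 0, i.e. 02:44:57;00.

02:44:57;00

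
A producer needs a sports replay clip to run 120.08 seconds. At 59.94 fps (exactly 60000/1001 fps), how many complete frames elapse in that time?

7197 frames

Frames = 120.08 × 60000/1001 = 7204800/1001 ≈ 7197.6024.
Complete frames: 7197.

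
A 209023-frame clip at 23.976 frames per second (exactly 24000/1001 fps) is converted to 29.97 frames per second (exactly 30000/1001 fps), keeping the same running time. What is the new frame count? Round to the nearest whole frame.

261279 frames

Frames at target rate = 209023 × (30000/1001) / (24000/1001) = 1045115/4 ≈ 261278.750.
Nearest whole frame: 261279.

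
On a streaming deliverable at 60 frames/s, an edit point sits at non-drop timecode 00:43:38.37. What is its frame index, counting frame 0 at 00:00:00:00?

Total seconds to the label: (0 × 3600 + 43 × 60 + 38) = 2618.
Frame index = 2618 × 60 + 37 = 157117.

frame 157117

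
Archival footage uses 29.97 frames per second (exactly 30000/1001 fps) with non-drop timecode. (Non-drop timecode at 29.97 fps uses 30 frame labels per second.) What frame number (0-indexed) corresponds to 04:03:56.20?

Total seconds to the label: (4 × 3600 + 3 × 60 + 56) = 14636.
Frame index = 14636 × 30 + 20 = 439100.

439100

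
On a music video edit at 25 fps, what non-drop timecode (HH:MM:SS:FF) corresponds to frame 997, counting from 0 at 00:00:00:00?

997 ÷ 25 = 39 full seconds, remainder 22 frames.
39 s = 0 h 0 min 39 s.
Timecode: 00:00:39:22.

00:00:39:22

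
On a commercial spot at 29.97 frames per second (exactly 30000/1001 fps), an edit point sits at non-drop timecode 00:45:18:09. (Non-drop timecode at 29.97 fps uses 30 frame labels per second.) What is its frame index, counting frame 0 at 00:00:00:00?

81549

Total seconds to the label: (0 × 3600 + 45 × 60 + 18) = 2718.
Frame index = 2718 × 30 + 9 = 81549.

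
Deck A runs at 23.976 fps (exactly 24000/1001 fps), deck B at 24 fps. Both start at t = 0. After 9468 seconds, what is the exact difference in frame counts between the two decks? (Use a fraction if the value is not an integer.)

A emits 24000/1001 × 9468 = 227232000/1001 frames; B emits 24 × 9468 = 227232.
Difference = 227232/1001 frames (≈ 227.0050); B is ahead of A.

227232/1001 frames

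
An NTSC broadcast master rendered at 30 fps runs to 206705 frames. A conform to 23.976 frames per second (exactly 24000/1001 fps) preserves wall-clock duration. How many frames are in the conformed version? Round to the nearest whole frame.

Frames at target rate = 206705 × (24000/1001) / (30) = 165364000/1001 ≈ 165198.801.
Nearest whole frame: 165199.

165199 frames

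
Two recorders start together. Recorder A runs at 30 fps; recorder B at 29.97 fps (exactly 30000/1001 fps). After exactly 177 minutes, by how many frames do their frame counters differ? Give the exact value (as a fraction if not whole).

177 min = 10620 s.
A emits 30 × 10620 = 318600 frames; B emits 30000/1001 × 10620 = 318600000/1001.
Difference = 318600/1001 frames (≈ 318.2817); B is behind A.

318600/1001 frames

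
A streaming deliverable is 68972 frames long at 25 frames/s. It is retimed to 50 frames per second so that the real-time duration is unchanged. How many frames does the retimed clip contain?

137944 frames

Target frames = source frames × (target rate / source rate) = 68972 × (50)/(25) = 68972 × 2 = 137944.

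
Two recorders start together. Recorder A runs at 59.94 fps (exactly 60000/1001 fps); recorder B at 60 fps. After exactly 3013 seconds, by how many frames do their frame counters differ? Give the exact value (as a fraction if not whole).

A emits 60000/1001 × 3013 = 180780000/1001 frames; B emits 60 × 3013 = 180780.
Difference = 180780/1001 frames (≈ 180.5994); B is ahead of A.

180780/1001 frames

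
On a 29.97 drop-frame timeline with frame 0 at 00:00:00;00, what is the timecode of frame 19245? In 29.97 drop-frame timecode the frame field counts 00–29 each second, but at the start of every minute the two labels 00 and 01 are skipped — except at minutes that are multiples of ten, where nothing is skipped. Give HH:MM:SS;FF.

00:10:42;03

Each 10-minute DF block holds 10 × 60 × 30 − 9 × 2 = 17982 frames. 19245 ÷ 17982 → 1 full block, remainder 1263.
Within the partial block the first minute is 1800 frames and each further minute 1798, so 0 further minute boundaries passed. Total skipped labels = 18 × 1 + 2 × 0 = 18.
Non-drop label index = 19245 + 18 = 19263; at 30 labels/s that is 00:10:42:03, i.e. DF 00:10:42;03.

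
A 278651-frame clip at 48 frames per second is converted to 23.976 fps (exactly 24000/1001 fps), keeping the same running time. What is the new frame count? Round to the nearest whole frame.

Frames at target rate = 278651 × (24000/1001) / (48) = 139325500/1001 ≈ 139186.314.
Nearest whole frame: 139186.

139186 frames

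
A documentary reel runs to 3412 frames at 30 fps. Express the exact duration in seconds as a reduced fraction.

1706/15 seconds

Running time = 3412 ÷ (30) = 3412 × 1/30 = 1706/15 s.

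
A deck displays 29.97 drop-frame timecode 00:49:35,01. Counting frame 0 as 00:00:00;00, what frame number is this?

Complete 10-minute blocks: 4, each 17982 frames → 71928.
Remaining 9 whole minutes in the current block: 1800 + 8 × 1798 = 16184 frames.
Within the current minute: 35 × 30 + 1 − 2 = 1049 (labels ;00/;01 skipped at this minute). Total = 71928 + 16184 + 1049 = 89161.

89161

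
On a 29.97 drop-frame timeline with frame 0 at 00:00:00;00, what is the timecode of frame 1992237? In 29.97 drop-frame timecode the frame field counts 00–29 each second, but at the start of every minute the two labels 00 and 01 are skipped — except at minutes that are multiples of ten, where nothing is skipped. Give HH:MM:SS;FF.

Ten DF minutes hold 17982 frames, so frame 1992237 lies in block 110 (frames 1978020–1996001) with 14217 frames into that block.
The block's first minute is 1800 frames and the rest 1798 each; 14217 frames reaches minute 7, so 110 × 18 + 7 × 2 = 1994 labels have been skipped so far.
Adding those back, label number 1992237 + 1994 = 1994231 at 30 labels/s is 66474 s + 11 f = 18 h 27 min 54 s frame 11, i.e. 18:27:54;11.

18:27:54;11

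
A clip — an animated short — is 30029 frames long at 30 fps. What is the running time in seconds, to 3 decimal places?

Running time = 30029 × 1/30 = 30029/30 s ≈ 1000.967 s.

1000.967 seconds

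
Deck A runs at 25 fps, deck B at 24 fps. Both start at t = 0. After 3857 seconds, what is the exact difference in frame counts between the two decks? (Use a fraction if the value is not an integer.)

A emits 25 × 3857 = 96425 frames; B emits 24 × 3857 = 92568.
Difference = 3857 frames; B is behind A.

3857 frames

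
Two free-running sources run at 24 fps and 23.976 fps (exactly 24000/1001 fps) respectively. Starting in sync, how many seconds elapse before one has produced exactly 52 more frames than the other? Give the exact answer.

The gap grows by |24000/1001 − 24| = 24/1001 frames per second.
Time for a 52-frame gap: 52 ÷ (24/1001) = 13013/6 s.

13013/6 seconds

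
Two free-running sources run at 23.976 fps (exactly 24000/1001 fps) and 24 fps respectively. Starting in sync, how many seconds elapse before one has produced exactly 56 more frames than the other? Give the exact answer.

The gap grows by |24 − 24000/1001| = 24/1001 frames per second.
Time for a 56-frame gap: 56 ÷ (24/1001) = 7007/3 s.

7007/3 seconds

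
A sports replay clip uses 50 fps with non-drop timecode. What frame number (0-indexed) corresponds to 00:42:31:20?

frame 127570

Total seconds to the label: (0 × 3600 + 42 × 60 + 31) = 2551.
Frame index = 2551 × 50 + 20 = 127570.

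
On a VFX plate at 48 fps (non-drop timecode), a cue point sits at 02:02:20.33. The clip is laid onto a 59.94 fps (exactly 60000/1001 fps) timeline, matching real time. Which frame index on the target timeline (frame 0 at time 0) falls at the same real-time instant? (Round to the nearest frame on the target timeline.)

Source frame index: (2×3600 + 2×60 + 20) × 48 + 33 = 352353.
Real time: 352353 / (48) = 117451/16 s.
Target frame: (117451/16) × (60000/1001) = 440441250/1001 ≈ 440001.249 → 440001.

frame 440001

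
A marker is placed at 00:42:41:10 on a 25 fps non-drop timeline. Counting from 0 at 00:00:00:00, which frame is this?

64035

Total seconds to the label: (0 × 3600 + 42 × 60 + 41) = 2561.
Frame index = 2561 × 25 + 10 = 64035.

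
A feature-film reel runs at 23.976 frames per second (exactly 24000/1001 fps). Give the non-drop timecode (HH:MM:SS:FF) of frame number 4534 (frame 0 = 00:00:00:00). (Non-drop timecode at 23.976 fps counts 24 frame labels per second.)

4534 ÷ 24 = 188 full seconds, remainder 22 frames.
188 s = 0 h 3 min 8 s.
Timecode: 00:03:08:22.

00:03:08:22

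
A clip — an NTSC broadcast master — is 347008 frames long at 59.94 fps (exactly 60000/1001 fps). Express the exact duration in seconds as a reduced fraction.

Running time = 347008 ÷ (60000/1001) = 347008 × 1001/60000 = 10854844/1875 s.

10854844/1875 seconds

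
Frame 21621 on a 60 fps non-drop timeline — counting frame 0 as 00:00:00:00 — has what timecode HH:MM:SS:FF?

00:06:00:21

21621 ÷ 60 = 360 full seconds, remainder 21 frames.
360 s = 0 h 6 min 0 s.
Timecode: 00:06:00:21.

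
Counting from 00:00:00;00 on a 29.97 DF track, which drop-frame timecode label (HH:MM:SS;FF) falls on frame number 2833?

Ten DF minutes hold 17982 frames, so frame 2833 lies in block 0 (frames 0–17981) with 2833 frames into that block.
The block's first minute is 1800 frames and the rest 1798 each; 2833 frames reaches minute 1, so 0 × 18 + 1 × 2 = 2 labels have been skipped so far.
Adding those back, label number 2833 + 2 = 2835 at 30 labels/s is 94 s + 15 f = 0 h 1 min 34 s frame 15, i.e. 00:01:34;15.

00:01:34;15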